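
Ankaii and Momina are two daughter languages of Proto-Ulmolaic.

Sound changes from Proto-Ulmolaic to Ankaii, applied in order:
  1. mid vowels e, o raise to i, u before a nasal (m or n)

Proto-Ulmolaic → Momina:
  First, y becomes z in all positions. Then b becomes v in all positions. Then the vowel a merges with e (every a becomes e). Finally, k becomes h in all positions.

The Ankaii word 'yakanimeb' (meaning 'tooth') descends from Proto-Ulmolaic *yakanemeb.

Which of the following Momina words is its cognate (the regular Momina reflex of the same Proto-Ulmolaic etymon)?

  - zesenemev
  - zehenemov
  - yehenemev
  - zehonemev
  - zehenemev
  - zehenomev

zehenemev

Momina: *yakanemeb > zakanemeb > zakanemev > zekenemev > zehenemev  (by unconditioned shift, unconditioned shift, vowel merger, unconditioned shift)
Only 'zehenemev' matches the regular Momina development of *yakanemeb.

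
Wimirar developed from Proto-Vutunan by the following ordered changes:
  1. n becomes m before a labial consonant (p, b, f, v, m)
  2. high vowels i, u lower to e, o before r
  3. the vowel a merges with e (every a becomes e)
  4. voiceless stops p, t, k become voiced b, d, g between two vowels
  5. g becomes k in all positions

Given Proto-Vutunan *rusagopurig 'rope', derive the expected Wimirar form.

Wimirar: start from *rusagopurig.
  rule 1: no change — rusagopurig
  rule 2 (pre-rhotic lowering): rusagopurig → rusagoporig
  rule 3 (vowel merger): rusagoporig → rusegoporig
  rule 4 (intervocalic voicing): rusegoporig → rusegoborig
  rule 5 (unconditioned shift): rusegoborig → rusekoborik
  ⇒ Wimirar rusekoborik

rusekoborik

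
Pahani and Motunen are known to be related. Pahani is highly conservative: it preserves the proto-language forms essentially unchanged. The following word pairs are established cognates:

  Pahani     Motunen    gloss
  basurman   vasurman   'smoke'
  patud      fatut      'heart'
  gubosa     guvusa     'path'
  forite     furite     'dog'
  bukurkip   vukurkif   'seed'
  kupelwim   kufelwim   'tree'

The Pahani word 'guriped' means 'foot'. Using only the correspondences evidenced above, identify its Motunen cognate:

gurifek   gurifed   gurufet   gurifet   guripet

kupelwim ~ kufelwim — Pahani p corresponds to Motunen f between vowels (before a front vowel).
patud ~ fatut — Pahani d corresponds to Motunen t word-finally.
Applying these to Pahani 'guriped':
  guriped → gurifed   (p→f between vowels (before a front vowel))
  gurifed → gurifet   (d→t word-finally)
So the Motunen cognate is 'gurifet'.

gurifet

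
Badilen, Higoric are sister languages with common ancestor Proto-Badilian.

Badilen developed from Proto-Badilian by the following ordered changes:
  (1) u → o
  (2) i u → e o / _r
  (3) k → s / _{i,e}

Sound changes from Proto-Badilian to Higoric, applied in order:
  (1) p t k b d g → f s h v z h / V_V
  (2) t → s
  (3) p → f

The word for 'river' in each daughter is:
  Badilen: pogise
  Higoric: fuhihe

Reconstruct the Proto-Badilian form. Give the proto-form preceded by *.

*pugike

Position 5: Badilen has s, Higoric has h. Taking the neighbouring segments as reconstructed: Badilen s could go back to *k or *s; Higoric h could go back to *k or *g or *h — the one source consistent with every daughter is *k.
Position 1: Badilen has p, Higoric has f. Badilen preserves p here (none of its changes turn any other segment into p), so the proto-segment is *p.
Position 2: Badilen has o, Higoric has u. Higoric preserves u here (none of its changes turn any other segment into u), so the proto-segment is *u.
Verify the candidate proto-form against each daughter:
Badilen: start from *pugike.
  rule 1 (vowel merger): pugike → pogike
  rule 2: no change — pogike
  rule 3 (palatalisation): pogike → pogise
  ⇒ Badilen pogise
Higoric: start from *pugike.
  rule 1 (intervocalic lenition): pugike → puhihe
  rule 2: no change — puhihe
  rule 3 (unconditioned shift): puhihe → fuhihe
  ⇒ Higoric fuhihe
*pugike is the unique common source.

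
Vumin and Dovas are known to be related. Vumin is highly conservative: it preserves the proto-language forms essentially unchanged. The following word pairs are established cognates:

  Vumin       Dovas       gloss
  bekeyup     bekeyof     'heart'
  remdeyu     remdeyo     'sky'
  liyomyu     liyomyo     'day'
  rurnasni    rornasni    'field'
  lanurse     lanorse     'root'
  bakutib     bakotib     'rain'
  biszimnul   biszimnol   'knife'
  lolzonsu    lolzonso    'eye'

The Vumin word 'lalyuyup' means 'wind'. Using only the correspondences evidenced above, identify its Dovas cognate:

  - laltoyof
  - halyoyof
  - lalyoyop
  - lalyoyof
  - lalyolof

lalyoyof

bakutib ~ bakotib, biszimnul ~ biszimnol — Vumin u corresponds to Dovas o after a consonant, before a consonant other than r, m, n, p, b, f, v.
bekeyup ~ bekeyof — Vumin u corresponds to Dovas o after a consonant, before a labial obstruent.
bekeyup ~ bekeyof — Vumin p corresponds to Dovas f word-finally.
Applying these to Vumin 'lalyuyup':
  lalyuyup → lalyoyup   (u→o after a consonant, before a consonant other than r, m, n, p, b, f, v)
  lalyoyup → lalyoyop   (u→o after a consonant, before a labial obstruent)
  lalyoyop → lalyoyof   (p→f word-finally)
So the Dovas cognate is 'lalyoyof'.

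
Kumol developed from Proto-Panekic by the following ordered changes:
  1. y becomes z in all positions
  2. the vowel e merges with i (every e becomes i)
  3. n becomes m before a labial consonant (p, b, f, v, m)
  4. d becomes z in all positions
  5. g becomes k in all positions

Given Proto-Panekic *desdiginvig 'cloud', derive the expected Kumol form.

ziszikimvik

Kumol: *desdiginvig > disdiginvig > disdigimvig > ziszigimvig > ziszikimvik  (by vowel merger, nasal place assimilation, unconditioned shift, unconditioned shift)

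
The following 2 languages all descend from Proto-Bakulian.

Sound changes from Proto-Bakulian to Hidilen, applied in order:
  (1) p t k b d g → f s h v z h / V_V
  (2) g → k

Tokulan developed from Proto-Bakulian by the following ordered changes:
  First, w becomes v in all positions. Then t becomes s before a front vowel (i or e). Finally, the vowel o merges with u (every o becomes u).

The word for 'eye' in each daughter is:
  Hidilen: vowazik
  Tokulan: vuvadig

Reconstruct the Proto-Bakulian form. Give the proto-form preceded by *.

*vowadig

Position 5: Hidilen has z, Tokulan has d. Tokulan preserves d here (none of its changes turn any other segment into d), so the proto-segment is *d.
Position 7: Hidilen has k, Tokulan has g. Tokulan preserves g here (none of its changes turn any other segment into g), so the proto-segment is *g.
Position 3: Hidilen has w, Tokulan has v. Hidilen preserves w here (none of its changes turn any other segment into w), so the proto-segment is *w.
This points to *vowadig. Verify forward in each daughter:
Hidilen: *vowadig > vowazig > vowazik  (by intervocalic lenition, unconditioned shift)
Tokulan: *vowadig > vovadig > vuvadig  (by unconditioned shift, vowel merger)
*vowadig is the unique common source.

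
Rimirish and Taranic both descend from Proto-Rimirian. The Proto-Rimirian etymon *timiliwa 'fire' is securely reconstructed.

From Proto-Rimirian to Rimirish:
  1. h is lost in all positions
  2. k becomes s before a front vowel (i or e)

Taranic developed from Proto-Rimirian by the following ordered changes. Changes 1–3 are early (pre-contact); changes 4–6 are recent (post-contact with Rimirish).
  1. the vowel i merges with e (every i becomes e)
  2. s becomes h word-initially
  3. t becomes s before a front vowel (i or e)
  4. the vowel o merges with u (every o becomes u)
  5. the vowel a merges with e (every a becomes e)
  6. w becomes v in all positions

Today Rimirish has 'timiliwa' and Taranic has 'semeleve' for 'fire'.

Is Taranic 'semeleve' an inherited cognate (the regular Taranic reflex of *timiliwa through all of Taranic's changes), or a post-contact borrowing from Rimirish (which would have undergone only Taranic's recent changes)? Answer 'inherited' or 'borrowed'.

inherited

If inherited, *timiliwa would pass through all of Taranic's changes:
Taranic: start from *timiliwa.
  rule 1 (vowel merger): timiliwa → temelewa
  rule 2: no change — temelewa
  rule 3 (palatalisation): temelewa → semelewa
  rule 4: no change — semelewa
  rule 5 (vowel merger): semelewa → semelewe
  rule 6 (unconditioned shift): semelewe → semeleve
  ⇒ Taranic semeleve
If borrowed from Rimirish 'timiliwa' after the early changes, it would undergo only the recent ones:
  rule 4 (vowel merger): no change (timiliwa)
  rule 5 (vowel merger): timiliwa → timiliwe
  rule 6 (unconditioned shift): timiliwe → timilive
  ⇒ as a loan: timilive
Taranic 'semeleve' matches the inherited outcome exactly, so it is an inherited cognate, not a loan.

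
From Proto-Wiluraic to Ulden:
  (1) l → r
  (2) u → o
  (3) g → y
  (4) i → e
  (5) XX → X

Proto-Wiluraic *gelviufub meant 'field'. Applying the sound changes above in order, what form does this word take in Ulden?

Ulden: *gelviufub
  gelviufub → gerviufub   [unconditioned shift]
  gerviufub → gerviofob   [vowel merger]
  gerviofob → yerviofob   [unconditioned shift]
  yerviofob → yerveofob   [vowel merger]
  yerveofob (rule 5 does not apply)
  giving Ulden yerveofob.

yerveofob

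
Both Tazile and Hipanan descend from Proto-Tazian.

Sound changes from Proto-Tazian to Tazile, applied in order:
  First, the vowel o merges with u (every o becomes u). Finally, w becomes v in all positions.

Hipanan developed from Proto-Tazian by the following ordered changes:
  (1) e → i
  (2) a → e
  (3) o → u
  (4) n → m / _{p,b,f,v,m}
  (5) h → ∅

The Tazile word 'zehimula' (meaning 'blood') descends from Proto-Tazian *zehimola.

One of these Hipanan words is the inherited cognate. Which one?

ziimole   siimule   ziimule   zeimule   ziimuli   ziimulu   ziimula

ziimule

Hipanan: start from *zehimola.
  rule 1 (vowel merger): zehimola → zihimola
  rule 2 (vowel merger): zihimola → zihimole
  rule 3 (vowel merger): zihimole → zihimule
  rule 4: no change — zihimule
  rule 5 (h-loss): zihimule → ziimule
  ⇒ Hipanan ziimule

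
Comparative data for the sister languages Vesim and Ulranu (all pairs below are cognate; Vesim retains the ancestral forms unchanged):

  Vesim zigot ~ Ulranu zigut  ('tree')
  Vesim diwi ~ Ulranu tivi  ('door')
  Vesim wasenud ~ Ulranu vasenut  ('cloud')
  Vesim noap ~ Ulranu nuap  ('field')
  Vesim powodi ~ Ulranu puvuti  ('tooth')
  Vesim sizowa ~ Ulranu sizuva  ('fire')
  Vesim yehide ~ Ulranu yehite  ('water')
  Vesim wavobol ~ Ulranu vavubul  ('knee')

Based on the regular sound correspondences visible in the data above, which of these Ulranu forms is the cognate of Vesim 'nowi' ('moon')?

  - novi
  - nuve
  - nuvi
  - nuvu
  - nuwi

nuvi

zigot ~ zigut, powodi ~ puvuti — Vesim o corresponds to Ulranu u after a consonant, before a consonant other than r, m, n, p, b, f, v.
diwi ~ tivi — Vesim w corresponds to Ulranu v between vowels (before a front vowel).
Applying these to Vesim 'nowi':
  nowi → nuwi   (o→u after a consonant, before a consonant other than r, m, n, p, b, f, v)
  nuwi → nuvi   (w→v between vowels (before a front vowel))
So the Ulranu cognate is 'nuvi'.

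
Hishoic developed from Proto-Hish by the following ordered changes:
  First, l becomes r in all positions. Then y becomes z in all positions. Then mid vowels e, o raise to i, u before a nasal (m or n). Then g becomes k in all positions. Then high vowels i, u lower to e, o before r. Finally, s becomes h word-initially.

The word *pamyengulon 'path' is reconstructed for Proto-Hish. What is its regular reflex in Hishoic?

pamzinkorun

Hishoic: *pamyengulon > pamyenguron > pamzenguron > pamzingurun > pamzinkurun > pamzinkorun  (by unconditioned shift, unconditioned shift, pre-nasal raising, unconditioned shift, pre-rhotic lowering)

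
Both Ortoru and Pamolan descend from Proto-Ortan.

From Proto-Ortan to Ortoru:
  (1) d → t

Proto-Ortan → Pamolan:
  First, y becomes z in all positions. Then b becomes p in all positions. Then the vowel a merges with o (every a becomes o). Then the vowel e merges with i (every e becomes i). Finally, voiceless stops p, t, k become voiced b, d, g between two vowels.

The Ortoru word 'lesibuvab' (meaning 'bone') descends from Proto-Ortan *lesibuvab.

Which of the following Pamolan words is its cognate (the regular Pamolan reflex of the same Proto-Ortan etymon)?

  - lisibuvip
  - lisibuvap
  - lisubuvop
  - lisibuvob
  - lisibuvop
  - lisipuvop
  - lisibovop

lisibuvop

Pamolan: *lesibuvab > lesipuvap > lesipuvop > lisipuvop > lisibuvop  (by unconditioned shift, vowel merger, vowel merger, intervocalic voicing)
Among the options, 'lisibuvop' alone shows every Pamolan change applied in order.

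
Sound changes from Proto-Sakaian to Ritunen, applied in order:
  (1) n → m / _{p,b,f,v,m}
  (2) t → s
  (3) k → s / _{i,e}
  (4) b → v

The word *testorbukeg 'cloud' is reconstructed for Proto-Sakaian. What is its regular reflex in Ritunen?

sessorvuseg

Ritunen: *testorbukeg
  testorbukeg (rule 1 does not apply)
  testorbukeg → sessorbukeg   [unconditioned shift]
  sessorbukeg → sessorbuseg   [palatalisation]
  sessorbuseg → sessorvuseg   [unconditioned shift]
  giving Ritunen sessorvuseg.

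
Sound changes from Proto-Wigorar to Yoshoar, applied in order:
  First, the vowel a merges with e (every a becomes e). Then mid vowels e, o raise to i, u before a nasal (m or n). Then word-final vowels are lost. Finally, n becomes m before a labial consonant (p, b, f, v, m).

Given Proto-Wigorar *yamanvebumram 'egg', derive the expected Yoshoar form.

yimimvebumrim

Yoshoar: *yamanvebumram > yemenvebumrem > yiminvebumrim > yimimvebumrim  (by vowel merger, pre-nasal raising, nasal place assimilation)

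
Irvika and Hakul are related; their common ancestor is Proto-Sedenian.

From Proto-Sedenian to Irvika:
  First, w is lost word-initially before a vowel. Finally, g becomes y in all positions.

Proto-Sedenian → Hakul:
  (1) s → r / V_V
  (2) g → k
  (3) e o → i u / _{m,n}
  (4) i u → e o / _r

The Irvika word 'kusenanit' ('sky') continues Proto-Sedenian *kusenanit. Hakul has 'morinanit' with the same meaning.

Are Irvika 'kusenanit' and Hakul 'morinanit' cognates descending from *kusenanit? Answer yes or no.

no

Derive the expected Hakul reflex of *kusenanit:
Hakul: *kusenanit
  kusenanit → kurenanit   [rhotacism]
  kurenanit (rule 2 does not apply)
  kurenanit → kurinanit   [pre-nasal raising]
  kurinanit → korinanit   [pre-rhotic lowering]
  giving Hakul korinanit.
The regular Hakul reflex would be 'korinanit', but the attested form is 'morinanit'. The correspondence is irregular, so they are not cognates (the Hakul form has a different source).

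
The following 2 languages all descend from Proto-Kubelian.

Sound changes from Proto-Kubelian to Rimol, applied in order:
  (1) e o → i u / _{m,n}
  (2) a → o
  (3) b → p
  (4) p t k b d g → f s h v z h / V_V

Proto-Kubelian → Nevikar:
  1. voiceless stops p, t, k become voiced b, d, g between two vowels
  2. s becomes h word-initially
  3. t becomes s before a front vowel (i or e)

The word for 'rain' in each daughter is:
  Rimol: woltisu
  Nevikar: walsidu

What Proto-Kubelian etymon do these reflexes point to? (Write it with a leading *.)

*waltitu

Position 2: Rimol has o, Nevikar has a. Nevikar preserves a here (none of its changes turn any other segment into a), so the proto-segment is *a.
Position 6: Rimol has s, Nevikar has d. Taking the neighbouring segments as reconstructed: Rimol s could go back to *t or *s; Nevikar d could go back to *t or *d — the one source consistent with every daughter is *t.
Position 4: Rimol has t, Nevikar has s. Rimol preserves t here (none of its changes turn any other segment into t), so the proto-segment is *t.
This points to *waltitu. Verify forward in each daughter:
Rimol: start from *waltitu.
  rule 1: no change — waltitu
  rule 2 (vowel merger): waltitu → woltitu
  rule 3: no change — woltitu
  rule 4 (intervocalic lenition): woltitu → woltisu
  ⇒ Rimol woltisu
Nevikar: start from *waltitu.
  rule 1 (intervocalic voicing): waltitu → waltidu
  rule 2: no change — waltidu
  rule 3 (palatalisation): waltidu → walsidu
  ⇒ Nevikar walsidu
No other proto-form is consistent with every reflex, so the reconstruction is *waltitu.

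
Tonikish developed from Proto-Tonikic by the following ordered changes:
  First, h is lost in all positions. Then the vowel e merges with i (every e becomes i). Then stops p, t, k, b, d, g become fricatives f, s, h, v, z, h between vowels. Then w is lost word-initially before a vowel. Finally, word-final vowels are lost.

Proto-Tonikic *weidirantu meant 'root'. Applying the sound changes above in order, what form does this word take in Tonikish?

Tonikish: start from *weidirantu.
  rule 1: no change — weidirantu
  rule 2 (vowel merger): weidirantu → wiidirantu
  rule 3 (intervocalic lenition): wiidirantu → wiizirantu
  rule 4 (glide loss): wiizirantu → iizirantu
  rule 5 (apocope): iizirantu → iizirant
  ⇒ Tonikish iizirant

iizirant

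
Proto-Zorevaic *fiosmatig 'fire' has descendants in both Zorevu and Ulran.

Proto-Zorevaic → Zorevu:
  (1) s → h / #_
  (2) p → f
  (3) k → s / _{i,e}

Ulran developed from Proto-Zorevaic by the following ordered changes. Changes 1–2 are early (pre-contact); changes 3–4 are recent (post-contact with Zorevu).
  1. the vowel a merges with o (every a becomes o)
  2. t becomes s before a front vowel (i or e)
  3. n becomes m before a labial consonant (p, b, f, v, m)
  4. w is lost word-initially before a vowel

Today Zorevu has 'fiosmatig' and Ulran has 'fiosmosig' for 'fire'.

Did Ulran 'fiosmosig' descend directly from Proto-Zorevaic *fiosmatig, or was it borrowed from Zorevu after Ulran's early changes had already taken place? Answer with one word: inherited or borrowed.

If inherited, *fiosmatig would pass through all of Ulran's changes:
Ulran: *fiosmatig
  fiosmatig → fiosmotig   [vowel merger]
  fiosmotig → fiosmosig   [palatalisation]
  fiosmosig (rule 3 does not apply)
  fiosmosig (rule 4 does not apply)
  giving Ulran fiosmosig.
If borrowed from Zorevu 'fiosmatig' after the early changes, it would undergo only the recent ones:
  rule 3 (nasal place assimilation): no change (fiosmatig)
  rule 4 (glide loss): no change (fiosmatig)
  ⇒ as a loan: fiosmatig
Ulran 'fiosmosig' matches the inherited outcome exactly, so it is an inherited cognate, not a loan.

inherited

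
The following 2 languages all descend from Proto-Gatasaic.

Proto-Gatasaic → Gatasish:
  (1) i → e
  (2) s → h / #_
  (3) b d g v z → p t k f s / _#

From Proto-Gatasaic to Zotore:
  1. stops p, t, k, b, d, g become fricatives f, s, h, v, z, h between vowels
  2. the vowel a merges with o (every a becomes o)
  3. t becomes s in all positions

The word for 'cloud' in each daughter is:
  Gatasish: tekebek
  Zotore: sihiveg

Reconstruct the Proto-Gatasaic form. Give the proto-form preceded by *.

*tikibeg

Position 2: Gatasish has e, Zotore has i. Zotore preserves i here (none of its changes turn any other segment into i), so the proto-segment is *i.
Position 4: Gatasish has e, Zotore has i. Zotore preserves i here (none of its changes turn any other segment into i), so the proto-segment is *i.
This points to *tikibeg. Verify forward in each daughter:
Gatasish: *tikibeg
  tikibeg → tekebeg   [vowel merger]
  tekebeg (rule 2 does not apply)
  tekebeg → tekebek   [final devoicing]
  giving Gatasish tekebek.
Zotore: start from *tikibeg.
  rule 1 (intervocalic lenition): tikibeg → tihiveg
  rule 2: no change — tihiveg
  rule 3 (unconditioned shift): tihiveg → sihiveg
  ⇒ Zotore sihiveg
No other proto-form is consistent with every reflex, so the reconstruction is *tikibeg.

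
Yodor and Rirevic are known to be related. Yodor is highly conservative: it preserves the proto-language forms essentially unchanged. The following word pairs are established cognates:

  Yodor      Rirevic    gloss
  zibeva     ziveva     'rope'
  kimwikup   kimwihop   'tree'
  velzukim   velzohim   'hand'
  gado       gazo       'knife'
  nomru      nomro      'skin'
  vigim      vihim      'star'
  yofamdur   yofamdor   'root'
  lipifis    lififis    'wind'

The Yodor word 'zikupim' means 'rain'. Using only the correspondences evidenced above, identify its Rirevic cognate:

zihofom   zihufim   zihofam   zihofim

zihofim

kimwikup ~ kimwihop — Yodor k corresponds to Rirevic h between vowels (before a back vowel).
kimwikup ~ kimwihop — Yodor u corresponds to Rirevic o after a consonant, before a labial obstruent.
lipifis ~ lififis — Yodor p corresponds to Rirevic f between vowels (before a front vowel).
Applying these to Yodor 'zikupim':
  zikupim → zihupim   (k→h between vowels (before a back vowel))
  zihupim → zihopim   (u→o after a consonant, before a labial obstruent)
  zihopim → zihofim   (p→f between vowels (before a front vowel))
So the Rirevic cognate is 'zihofim'.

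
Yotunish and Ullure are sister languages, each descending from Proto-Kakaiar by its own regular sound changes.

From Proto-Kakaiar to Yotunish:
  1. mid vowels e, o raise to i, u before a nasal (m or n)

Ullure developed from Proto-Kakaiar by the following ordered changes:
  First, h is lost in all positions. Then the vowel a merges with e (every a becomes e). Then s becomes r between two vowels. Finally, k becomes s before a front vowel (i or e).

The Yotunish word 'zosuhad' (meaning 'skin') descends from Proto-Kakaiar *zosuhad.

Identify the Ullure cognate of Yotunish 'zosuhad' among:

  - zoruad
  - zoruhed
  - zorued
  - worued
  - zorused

zorued

Ullure: start from *zosuhad.
  rule 1 (h-loss): zosuhad → zosuad
  rule 2 (vowel merger): zosuad → zosued
  rule 3 (rhotacism): zosued → zorued
  rule 4: no change — zorued
  ⇒ Ullure zorued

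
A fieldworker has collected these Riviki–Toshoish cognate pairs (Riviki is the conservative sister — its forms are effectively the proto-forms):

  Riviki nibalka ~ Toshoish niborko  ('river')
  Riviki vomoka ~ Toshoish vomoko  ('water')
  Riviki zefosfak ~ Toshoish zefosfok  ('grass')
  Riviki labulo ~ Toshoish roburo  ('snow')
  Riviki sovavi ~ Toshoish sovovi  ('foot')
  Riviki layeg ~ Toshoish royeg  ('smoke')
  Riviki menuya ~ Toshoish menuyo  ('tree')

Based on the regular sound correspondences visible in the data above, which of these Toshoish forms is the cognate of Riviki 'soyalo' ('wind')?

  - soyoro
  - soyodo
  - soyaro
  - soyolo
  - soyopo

nibalka ~ niborko, zefosfak ~ zefosfok — Riviki a corresponds to Toshoish o after a consonant, before a consonant other than r, m, n, p, b, f, v.
labulo ~ roburo — Riviki l corresponds to Toshoish r between vowels (before a back vowel).
Applying these to Riviki 'soyalo':
  soyalo → soyolo   (a→o after a consonant, before a consonant other than r, m, n, p, b, f, v)
  soyolo → soyoro   (l→r between vowels (before a back vowel))
So the Toshoish cognate is 'soyoro'.

soyoro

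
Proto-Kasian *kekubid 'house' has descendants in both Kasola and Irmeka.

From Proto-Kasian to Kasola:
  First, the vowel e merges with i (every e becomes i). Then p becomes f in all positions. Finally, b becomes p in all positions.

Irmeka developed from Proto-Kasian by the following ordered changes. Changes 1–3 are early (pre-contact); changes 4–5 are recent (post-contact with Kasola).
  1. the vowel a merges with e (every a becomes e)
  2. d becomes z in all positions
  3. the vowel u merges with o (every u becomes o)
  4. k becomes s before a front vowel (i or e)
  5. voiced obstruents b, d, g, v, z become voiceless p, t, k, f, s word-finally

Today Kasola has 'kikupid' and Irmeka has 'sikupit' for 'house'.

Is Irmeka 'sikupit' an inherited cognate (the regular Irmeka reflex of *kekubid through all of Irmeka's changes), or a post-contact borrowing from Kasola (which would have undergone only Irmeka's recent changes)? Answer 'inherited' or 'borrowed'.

If inherited, *kekubid would pass through all of Irmeka's changes:
Irmeka: start from *kekubid.
  rule 1: no change — kekubid
  rule 2 (unconditioned shift): kekubid → kekubiz
  rule 3 (vowel merger): kekubiz → kekobiz
  rule 4 (palatalisation): kekobiz → sekobiz
  rule 5 (final devoicing): sekobiz → sekobis
  ⇒ Irmeka sekobis
If borrowed from Kasola 'kikupid' after the early changes, it would undergo only the recent ones:
  rule 4 (palatalisation): kikupid → sikupid
  rule 5 (final devoicing): sikupid → sikupit
  ⇒ as a loan: sikupit
Irmeka 'sikupit' matches the loan outcome 'sikupit', not the inherited 'sekobis' — it skipped the early Irmeka changes, so it was borrowed from Kasola.

borrowed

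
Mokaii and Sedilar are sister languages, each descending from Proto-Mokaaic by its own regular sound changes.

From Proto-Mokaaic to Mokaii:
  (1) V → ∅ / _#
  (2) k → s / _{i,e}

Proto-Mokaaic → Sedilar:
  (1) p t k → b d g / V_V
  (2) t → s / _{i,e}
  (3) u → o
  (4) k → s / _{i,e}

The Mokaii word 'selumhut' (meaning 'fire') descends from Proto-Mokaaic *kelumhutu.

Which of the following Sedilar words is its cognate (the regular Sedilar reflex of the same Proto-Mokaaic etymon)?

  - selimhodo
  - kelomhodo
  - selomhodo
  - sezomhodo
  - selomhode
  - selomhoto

Sedilar: start from *kelumhutu.
  rule 1 (intervocalic voicing): kelumhutu → kelumhudu
  rule 2: no change — kelumhudu
  rule 3 (vowel merger): kelumhudu → kelomhodo
  rule 4 (palatalisation): kelomhodo → selomhodo
  ⇒ Sedilar selomhodo
Among the options, 'selomhodo' alone shows every Sedilar change applied in order.

selomhodo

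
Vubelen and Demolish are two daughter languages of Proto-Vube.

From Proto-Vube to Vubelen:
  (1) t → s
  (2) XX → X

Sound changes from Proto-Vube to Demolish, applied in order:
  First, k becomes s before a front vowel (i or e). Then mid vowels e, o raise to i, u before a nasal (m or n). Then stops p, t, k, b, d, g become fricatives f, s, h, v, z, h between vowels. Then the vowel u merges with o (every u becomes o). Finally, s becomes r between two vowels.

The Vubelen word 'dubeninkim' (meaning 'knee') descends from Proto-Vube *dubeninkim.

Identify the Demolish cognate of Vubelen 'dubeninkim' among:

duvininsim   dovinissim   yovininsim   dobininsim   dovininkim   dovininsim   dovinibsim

dovininsim

Demolish: start from *dubeninkim.
  rule 1 (palatalisation): dubeninkim → dubeninsim
  rule 2 (pre-nasal raising): dubeninsim → dubininsim
  rule 3 (intervocalic lenition): dubininsim → duvininsim
  rule 4 (vowel merger): duvininsim → dovininsim
  rule 5: no change — dovininsim
  ⇒ Demolish dovininsim
Only 'dovininsim' matches the regular Demolish development of *dubeninkim.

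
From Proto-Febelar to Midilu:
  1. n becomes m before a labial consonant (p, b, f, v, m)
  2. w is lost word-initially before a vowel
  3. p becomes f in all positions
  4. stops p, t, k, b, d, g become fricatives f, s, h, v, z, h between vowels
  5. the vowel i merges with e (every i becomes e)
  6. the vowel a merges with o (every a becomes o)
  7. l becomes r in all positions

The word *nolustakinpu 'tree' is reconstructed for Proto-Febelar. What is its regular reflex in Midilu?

norustohemfu

Midilu: *nolustakinpu > nolustakimpu > nolustakimfu > nolustahimfu > nolustahemfu > nolustohemfu > norustohemfu  (by nasal place assimilation, unconditioned shift, intervocalic lenition, vowel merger, vowel merger, unconditioned shift)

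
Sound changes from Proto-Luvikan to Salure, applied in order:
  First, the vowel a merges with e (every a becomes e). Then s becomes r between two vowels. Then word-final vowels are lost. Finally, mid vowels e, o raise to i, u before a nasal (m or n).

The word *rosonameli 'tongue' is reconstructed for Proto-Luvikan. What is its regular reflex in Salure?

Salure: start from *rosonameli.
  rule 1 (vowel merger): rosonameli → rosonemeli
  rule 2 (rhotacism): rosonemeli → roronemeli
  rule 3 (apocope): roronemeli → roronemel
  rule 4 (pre-nasal raising): roronemel → rorunimel
  ⇒ Salure rorunimel

rorunimel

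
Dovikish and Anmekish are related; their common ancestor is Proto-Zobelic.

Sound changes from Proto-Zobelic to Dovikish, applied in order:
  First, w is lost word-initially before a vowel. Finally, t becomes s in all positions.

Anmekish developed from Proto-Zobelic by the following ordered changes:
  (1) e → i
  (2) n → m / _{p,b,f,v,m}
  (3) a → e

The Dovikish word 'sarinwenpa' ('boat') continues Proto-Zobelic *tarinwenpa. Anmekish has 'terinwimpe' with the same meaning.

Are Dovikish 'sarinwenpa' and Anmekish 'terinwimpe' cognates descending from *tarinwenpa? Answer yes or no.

Derive the expected Anmekish reflex of *tarinwenpa:
Anmekish: start from *tarinwenpa.
  rule 1 (vowel merger): tarinwenpa → tarinwinpa
  rule 2 (nasal place assimilation): tarinwinpa → tarinwimpa
  rule 3 (vowel merger): tarinwimpa → terinwimpe
  ⇒ Anmekish terinwimpe
Anmekish 'terinwimpe' matches the regular reflex exactly, so the pair is cognate.

yes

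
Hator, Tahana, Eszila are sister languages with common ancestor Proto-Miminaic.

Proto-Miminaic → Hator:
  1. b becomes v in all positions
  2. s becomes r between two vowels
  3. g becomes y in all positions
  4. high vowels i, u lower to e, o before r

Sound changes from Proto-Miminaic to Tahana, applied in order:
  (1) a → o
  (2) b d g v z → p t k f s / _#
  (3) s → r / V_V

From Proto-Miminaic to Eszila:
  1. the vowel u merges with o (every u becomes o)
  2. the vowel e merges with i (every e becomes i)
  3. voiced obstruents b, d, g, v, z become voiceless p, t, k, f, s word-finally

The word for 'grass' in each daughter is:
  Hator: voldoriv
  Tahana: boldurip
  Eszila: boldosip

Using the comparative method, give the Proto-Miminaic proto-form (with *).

Position 1: Hator has v, Tahana has b, Eszila has b. Tahana preserves b here (none of its changes turn any other segment into b), so the proto-segment is *b.
Position 5: Hator has o, Tahana has u, Eszila has o. Tahana preserves u here (none of its changes turn any other segment into u), so the proto-segment is *u.
Position 6: Hator has r, Tahana has r, Eszila has s. Taking the neighbouring segments as reconstructed: Hator r could go back to *s or *r; Tahana r could go back to *s or *r; Eszila s can only go back to *s — the one source consistent with every daughter is *s.
Continuing position by position gives *boldusib; check it forward:
Hator: *boldusib > voldusiv > volduriv > voldoriv  (by unconditioned shift, rhotacism, pre-rhotic lowering)
Tahana: *boldusib
  boldusib (rule 1 does not apply)
  boldusib → boldusip   [final devoicing]
  boldusip → boldurip   [rhotacism]
  giving Tahana boldurip.
Eszila: *boldusib > boldosib > boldosip  (by vowel merger, final devoicing)
Only *boldusib yields all of Hator voldoriv, Tahana boldurip, Eszila boldosip.

*boldusib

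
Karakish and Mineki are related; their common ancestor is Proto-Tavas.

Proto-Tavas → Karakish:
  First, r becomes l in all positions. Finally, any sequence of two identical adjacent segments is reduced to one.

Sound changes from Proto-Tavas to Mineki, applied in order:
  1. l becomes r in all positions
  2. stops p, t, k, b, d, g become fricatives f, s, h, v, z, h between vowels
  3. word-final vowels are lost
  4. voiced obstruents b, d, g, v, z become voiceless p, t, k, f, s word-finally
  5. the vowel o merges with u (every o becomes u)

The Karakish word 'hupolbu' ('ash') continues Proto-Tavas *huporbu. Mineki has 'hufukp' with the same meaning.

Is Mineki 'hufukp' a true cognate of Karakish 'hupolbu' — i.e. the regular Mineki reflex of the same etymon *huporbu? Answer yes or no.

no

Derive the expected Mineki reflex of *huporbu:
Mineki: *huporbu
  huporbu (rule 1 does not apply)
  huporbu → huforbu   [intervocalic lenition]
  huforbu → huforb   [apocope]
  huforb → huforp   [final devoicing]
  huforp → hufurp   [vowel merger]
  giving Mineki hufurp.
The regular Mineki reflex would be 'hufurp', but the attested form is 'hufukp'. The correspondence is irregular, so they are not cognates (the Mineki form has a different source).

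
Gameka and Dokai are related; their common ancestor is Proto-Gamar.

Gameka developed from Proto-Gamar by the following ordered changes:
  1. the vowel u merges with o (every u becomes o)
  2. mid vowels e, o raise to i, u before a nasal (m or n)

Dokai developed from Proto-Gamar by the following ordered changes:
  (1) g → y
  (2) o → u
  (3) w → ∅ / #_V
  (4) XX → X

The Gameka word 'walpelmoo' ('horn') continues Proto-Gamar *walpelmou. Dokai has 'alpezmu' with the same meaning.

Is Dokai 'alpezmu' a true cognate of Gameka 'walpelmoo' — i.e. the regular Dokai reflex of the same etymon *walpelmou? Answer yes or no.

no

Derive the expected Dokai reflex of *walpelmou:
Dokai: *walpelmou
  walpelmou (rule 1 does not apply)
  walpelmou → walpelmuu   [vowel merger]
  walpelmuu → alpelmuu   [glide loss]
  alpelmuu → alpelmu   [degemination]
  giving Dokai alpelmu.
The regular Dokai reflex would be 'alpelmu', but the attested form is 'alpezmu'. The correspondence is irregular, so they are not cognates (the Dokai form has a different source).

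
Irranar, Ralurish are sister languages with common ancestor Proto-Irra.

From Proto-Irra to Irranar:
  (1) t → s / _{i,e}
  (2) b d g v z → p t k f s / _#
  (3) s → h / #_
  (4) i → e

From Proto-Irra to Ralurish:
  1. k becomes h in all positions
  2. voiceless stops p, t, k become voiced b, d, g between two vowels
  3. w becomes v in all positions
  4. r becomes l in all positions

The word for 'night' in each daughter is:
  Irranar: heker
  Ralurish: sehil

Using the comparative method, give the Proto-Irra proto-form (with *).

*sekir

Position 5: Irranar has r, Ralurish has l. Irranar preserves r here (none of its changes turn any other segment into r), so the proto-segment is *r.
Position 3: Irranar has k, Ralurish has h. Taking the neighbouring segments as reconstructed: Irranar k can only go back to *k; Ralurish h could go back to *k or *h — the one source consistent with every daughter is *k.
Verify the candidate proto-form against each daughter:
Irranar: start from *sekir.
  rule 1: no change — sekir
  rule 2: no change — sekir
  rule 3 (debuccalisation): sekir → hekir
  rule 4 (vowel merger): hekir → heker
  ⇒ Irranar heker
Ralurish: *sekir > sehir > sehil  (by unconditioned shift, unconditioned shift)
No other proto-form is consistent with every reflex, so the reconstruction is *sekir.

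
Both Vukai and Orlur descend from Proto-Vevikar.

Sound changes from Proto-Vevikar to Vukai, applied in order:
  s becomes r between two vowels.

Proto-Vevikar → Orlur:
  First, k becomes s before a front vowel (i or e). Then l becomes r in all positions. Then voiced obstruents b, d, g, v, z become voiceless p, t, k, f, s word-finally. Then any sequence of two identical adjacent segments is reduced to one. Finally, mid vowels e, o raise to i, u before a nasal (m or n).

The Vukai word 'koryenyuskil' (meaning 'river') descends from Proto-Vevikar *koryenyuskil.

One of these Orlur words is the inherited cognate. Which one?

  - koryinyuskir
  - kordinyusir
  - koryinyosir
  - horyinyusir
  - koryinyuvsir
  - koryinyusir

koryinyusir

Orlur: *koryenyuskil > koryenyussil > koryenyussir > koryenyusir > koryinyusir  (by palatalisation, unconditioned shift, degemination, pre-nasal raising)
Only 'koryinyusir' matches the regular Orlur development of *koryenyuskil.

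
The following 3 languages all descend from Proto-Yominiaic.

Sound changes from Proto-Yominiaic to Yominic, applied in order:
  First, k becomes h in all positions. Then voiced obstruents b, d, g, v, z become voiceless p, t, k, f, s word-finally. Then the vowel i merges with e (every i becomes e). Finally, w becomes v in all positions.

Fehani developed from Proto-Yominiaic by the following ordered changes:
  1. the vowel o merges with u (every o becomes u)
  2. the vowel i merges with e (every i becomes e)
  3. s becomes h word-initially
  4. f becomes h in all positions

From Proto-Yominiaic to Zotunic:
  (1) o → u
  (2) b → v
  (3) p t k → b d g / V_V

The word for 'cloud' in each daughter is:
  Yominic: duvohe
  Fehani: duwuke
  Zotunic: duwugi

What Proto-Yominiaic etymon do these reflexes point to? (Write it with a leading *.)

*duwoki

Position 5: Yominic has h, Fehani has k, Zotunic has g. Fehani preserves k here (none of its changes turn any other segment into k), so the proto-segment is *k.
Position 3: Yominic has v, Fehani has w, Zotunic has w. Fehani preserves w here (none of its changes turn any other segment into w), so the proto-segment is *w.
This points to *duwoki. Verify forward in each daughter:
Yominic: *duwoki
  duwoki → duwohi   [unconditioned shift]
  duwohi (rule 2 does not apply)
  duwohi → duwohe   [vowel merger]
  duwohe → duvohe   [unconditioned shift]
  giving Yominic duvohe.
Fehani: start from *duwoki.
  rule 1 (vowel merger): duwoki → duwuki
  rule 2 (vowel merger): duwuki → duwuke
  rule 3: no change — duwuke
  rule 4: no change — duwuke
  ⇒ Fehani duwuke
Zotunic: start from *duwoki.
  rule 1 (vowel merger): duwoki → duwuki
  rule 2: no change — duwuki
  rule 3 (intervocalic voicing): duwuki → duwugi
  ⇒ Zotunic duwugi
*duwoki is the unique common source.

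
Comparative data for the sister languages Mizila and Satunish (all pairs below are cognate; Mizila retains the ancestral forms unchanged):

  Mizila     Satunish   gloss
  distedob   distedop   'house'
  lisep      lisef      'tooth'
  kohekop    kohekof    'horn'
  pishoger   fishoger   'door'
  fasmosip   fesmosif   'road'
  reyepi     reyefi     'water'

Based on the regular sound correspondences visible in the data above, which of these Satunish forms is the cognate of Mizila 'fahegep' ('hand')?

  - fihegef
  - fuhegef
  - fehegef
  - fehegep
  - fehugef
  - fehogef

fasmosip ~ fesmosif — Mizila a corresponds to Satunish e after a consonant, before a consonant other than r, m, n, p, b, f, v.
lisep ~ lisef, kohekop ~ kohekof — Mizila p corresponds to Satunish f word-finally.
Applying these to Mizila 'fahegep':
  fahegep → fehegep   (a→e after a consonant, before a consonant other than r, m, n, p, b, f, v)
  fehegep → fehegef   (p→f word-finally)
So the Satunish cognate is 'fehegef'.

fehegef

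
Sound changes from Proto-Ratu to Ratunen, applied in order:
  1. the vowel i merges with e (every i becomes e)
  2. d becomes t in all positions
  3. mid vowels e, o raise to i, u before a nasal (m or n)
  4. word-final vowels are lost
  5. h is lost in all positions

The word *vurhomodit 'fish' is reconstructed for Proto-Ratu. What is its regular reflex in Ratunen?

Ratunen: start from *vurhomodit.
  rule 1 (vowel merger): vurhomodit → vurhomodet
  rule 2 (unconditioned shift): vurhomodet → vurhomotet
  rule 3 (pre-nasal raising): vurhomotet → vurhumotet
  rule 4: no change — vurhumotet
  rule 5 (h-loss): vurhumotet → vurumotet
  ⇒ Ratunen vurumotet

vurumotet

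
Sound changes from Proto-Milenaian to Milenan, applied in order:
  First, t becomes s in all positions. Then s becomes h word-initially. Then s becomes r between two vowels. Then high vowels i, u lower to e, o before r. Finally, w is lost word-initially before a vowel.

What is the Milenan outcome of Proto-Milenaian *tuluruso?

hulororo

Milenan: *tuluruso > suluruso > huluruso > hulururo > hulororo  (by unconditioned shift, debuccalisation, rhotacism, pre-rhotic lowering)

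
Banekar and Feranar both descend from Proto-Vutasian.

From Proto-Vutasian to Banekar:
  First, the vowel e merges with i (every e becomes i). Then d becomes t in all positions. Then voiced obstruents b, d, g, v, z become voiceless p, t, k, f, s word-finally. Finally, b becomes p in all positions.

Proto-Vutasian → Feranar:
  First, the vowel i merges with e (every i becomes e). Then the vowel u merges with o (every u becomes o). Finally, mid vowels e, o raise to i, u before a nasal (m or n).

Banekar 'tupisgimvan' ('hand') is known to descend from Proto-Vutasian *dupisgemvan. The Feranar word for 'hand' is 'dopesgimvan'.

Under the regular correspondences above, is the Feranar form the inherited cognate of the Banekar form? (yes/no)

Derive the expected Feranar reflex of *dupisgemvan:
Feranar: *dupisgemvan
  dupisgemvan → dupesgemvan   [vowel merger]
  dupesgemvan → dopesgemvan   [vowel merger]
  dopesgemvan → dopesgimvan   [pre-nasal raising]
  giving Feranar dopesgimvan.
Feranar 'dopesgimvan' matches the regular reflex exactly, so the pair is cognate.

yes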